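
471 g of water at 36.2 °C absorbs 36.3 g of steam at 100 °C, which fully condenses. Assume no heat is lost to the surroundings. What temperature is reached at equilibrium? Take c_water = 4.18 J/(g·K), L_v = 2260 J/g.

Taking heat into each body as positive, Σ m c ΔT = 0:
condense steam: −36.3·2260 = −82038; condensate cools 100→T: 36.3·4.18·(T − 100) = 151.73(T − 100); water warms: 471·4.18·(T − 36.2) = 1968.8(T − 36.2)
2120.5 T = 82038 + 15173 + 71270 = 168481
T ≈ 79.45 °C, under the boiling point, so the assumption holds.

T_f ≈ 79.5 °C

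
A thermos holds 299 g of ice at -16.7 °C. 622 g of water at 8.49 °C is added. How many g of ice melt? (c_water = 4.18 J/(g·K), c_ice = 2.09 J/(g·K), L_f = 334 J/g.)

m_melted ≈ 34.8 g

Heat available from the water dropping to 0 °C: 622×4.18×8.49 = 22074 J.
Warming the ice to 0 °C takes 299×2.09×16.7 = 10436 J, leaving 11638 J for melting.
Melting all 299 g of ice would need 299×334 = 99866 J.
11638 J < 99866 J, so only part of the ice melts and the system sits at 0 °C.
m_melted×334 = 11638  ⇒  m_melted ≈ 34.84 g.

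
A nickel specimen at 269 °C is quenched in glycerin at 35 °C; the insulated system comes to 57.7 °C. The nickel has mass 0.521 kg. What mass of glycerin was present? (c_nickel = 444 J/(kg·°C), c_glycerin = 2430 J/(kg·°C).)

m ≈ 0.886 kg

Heat gained plus heat lost sum to zero:
0.521×444×(57.7 − 269) + m×2430×(57.7 − 35) = 0
55161 m = 48879
m = 48879/55161 ≈ 0.8861 kg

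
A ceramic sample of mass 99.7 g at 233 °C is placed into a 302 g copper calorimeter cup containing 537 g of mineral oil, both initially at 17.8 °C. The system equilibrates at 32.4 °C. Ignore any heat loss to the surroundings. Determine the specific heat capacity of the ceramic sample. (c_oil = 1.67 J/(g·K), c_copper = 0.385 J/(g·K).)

c ≈ 0.74 J/(g·K)

Let T be the final temperature. ΣQ_i = 0:
99.7×c×(32.4 − 233) + 537×1.67×(32.4 − 17.8) + 302×0.385×(32.4 − 17.8) = 0
-20000 c = -14791
c = -14791/-20000 ≈ 0.7395 J/(g·K)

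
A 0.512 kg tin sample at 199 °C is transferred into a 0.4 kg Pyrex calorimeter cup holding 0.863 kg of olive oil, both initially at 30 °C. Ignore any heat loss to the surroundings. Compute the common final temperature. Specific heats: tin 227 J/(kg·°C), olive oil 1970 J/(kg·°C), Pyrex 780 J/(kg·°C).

T_f ≈ 39.2 °C

Heat gained plus heat lost sum to zero:
0.512×227×(T − 199) + 0.863×1970×(T − 30) + 0.4×780×(T − 30) = 0
116.22(T − 199) + 1700.1(T − 30) + 312(T − 30) = 0
2128.3 T = 83492
T ≈ 39.23 °C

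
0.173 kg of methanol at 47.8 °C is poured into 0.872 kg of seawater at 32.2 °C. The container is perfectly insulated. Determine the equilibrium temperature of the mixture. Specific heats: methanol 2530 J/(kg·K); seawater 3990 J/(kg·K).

T_f ≈ 33.9 °C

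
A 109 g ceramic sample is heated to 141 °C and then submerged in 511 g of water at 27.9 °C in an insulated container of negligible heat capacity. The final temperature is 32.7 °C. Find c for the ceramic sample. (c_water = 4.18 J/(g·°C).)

Heat lost by the ceramic sample = heat gained by the water:
109·c·(141 − 32.7) = 511·4.18·(32.7 − 27.9)
11805 c = 10253  ⇒  c ≈ 0.8685 J/(g·°C)

c ≈ 0.869 J/(g·°C)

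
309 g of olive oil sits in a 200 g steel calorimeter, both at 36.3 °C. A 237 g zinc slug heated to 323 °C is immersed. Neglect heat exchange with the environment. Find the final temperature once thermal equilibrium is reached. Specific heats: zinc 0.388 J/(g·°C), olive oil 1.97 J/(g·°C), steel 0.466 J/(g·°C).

Heat gained plus heat lost sum to zero:
237×0.388×(T − 323) + 309×1.97×(T − 36.3) + 200×0.466×(T − 36.3) = 0
91.96(T − 323) + 608.73(T − 36.3) + 93.2(T − 36.3) = 0
(91.96 + 608.73 + 93.2) T = 91.96×323 + 608.73×36.3 + 93.2×36.3
T = 55182 / 793.89 = 69.5 °C

T_f ≈ 69.5 °C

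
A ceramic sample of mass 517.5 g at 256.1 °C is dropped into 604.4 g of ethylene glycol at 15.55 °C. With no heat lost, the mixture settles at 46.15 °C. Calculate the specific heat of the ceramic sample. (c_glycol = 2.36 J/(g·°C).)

c ≈ 0.402 J/(g·°C)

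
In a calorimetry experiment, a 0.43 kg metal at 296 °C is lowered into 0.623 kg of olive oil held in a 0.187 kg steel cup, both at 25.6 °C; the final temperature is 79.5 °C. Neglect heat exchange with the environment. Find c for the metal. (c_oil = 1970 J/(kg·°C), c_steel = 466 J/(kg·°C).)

c ≈ 761 J/(kg·°C)

Energy conservation, ΣQ = 0:
0.43×c×(79.5 − 296) + 0.623×1970×(79.5 − 25.6) + 0.187×466×(79.5 − 25.6) = 0
-93.09 c = -70849
c = -70849/-93.09 ≈ 761 J/(kg·°C)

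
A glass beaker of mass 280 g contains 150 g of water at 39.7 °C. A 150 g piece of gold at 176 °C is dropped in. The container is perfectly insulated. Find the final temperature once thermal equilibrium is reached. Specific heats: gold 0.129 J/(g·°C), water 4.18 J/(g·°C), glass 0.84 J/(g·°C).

T_f ≈ 42.7 °C

Energy conservation, ΣQ = 0:
150·0.129·(T − 176) + 150·4.18·(T − 39.7) + 280·0.84·(T − 39.7) = 0
19.35(T − 176) + 627(T − 39.7) + 235.2(T − 39.7) = 0
(19.35 + 627 + 235.2) T = 19.35·176 + 627·39.7 + 235.2·39.7
T = 37635/881.55 ≈ 42.69 °C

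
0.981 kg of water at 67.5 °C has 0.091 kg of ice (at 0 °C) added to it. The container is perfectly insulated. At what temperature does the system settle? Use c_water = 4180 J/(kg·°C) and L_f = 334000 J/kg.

Heat gained plus heat lost sum to zero:
latent heat to melt: 0.091×334000 = 30394; meltwater 0→T: 0.091×4180×T = 380.38 T; water: 4100.6(T − 67.5)
4481 T = 276789 − 30394 = 246395
T ≈ 54.99 °C — above 0 °C, consistent with complete melting.

T_f ≈ 55.0 °C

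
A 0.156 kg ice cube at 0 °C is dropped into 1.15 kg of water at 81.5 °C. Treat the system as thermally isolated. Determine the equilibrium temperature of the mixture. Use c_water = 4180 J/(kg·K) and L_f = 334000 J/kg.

Net heat exchanged in the isolated system is zero:
latent heat to melt: 0.156×334000 = 52104
  meltwater 0→T: 0.156×4180×T = 652.08 T
  water: 4807(T − 81.5)
5459.1 T = 391770 − 52104 = 339666
T ≈ 62.22 °C (positive, so assuming full melt was valid).

T_f ≈ 62.2 °C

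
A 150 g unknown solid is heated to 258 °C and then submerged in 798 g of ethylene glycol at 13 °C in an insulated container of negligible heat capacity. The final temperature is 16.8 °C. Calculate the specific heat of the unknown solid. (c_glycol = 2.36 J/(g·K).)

Conservation of energy gives ΣQ = 0:
150·c·(16.8 − 258) + 798·2.36·(16.8 − 13) = 0
-36180 c = -7156.5
c = -7156.5/-36180 ≈ 0.1978 J/(g·K)

c ≈ 0.198 J/(g·K)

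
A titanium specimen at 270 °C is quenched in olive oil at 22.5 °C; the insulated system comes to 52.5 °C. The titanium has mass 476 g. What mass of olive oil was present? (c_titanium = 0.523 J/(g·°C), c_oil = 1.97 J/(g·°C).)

|Q_titanium| = |Q_oil|:
476×0.523×(270 − 52.5) = m×1.97×(52.5 − 22.5)
59.1 m = 54146  ⇒  m ≈ 916.2 g

m ≈ 916 g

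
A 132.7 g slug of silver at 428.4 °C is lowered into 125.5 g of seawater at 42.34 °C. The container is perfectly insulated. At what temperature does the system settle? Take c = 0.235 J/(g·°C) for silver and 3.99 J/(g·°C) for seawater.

T_f = Σ m_i c_i T_i / Σ m_i c_i:
T_f = (31.18×428.4 + 500.75×42.34) / (31.18 + 500.75)
    = 34561 / 531.93 ≈ 64.97 °C

T_f ≈ 65.0 °C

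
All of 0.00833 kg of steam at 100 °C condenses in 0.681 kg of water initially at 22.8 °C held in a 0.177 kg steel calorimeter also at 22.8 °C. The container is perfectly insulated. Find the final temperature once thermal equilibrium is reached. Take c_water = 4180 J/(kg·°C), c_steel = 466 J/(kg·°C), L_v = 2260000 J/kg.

T_f ≈ 30.1 °C

Sum of m c ΔT and latent-heat terms is zero:
steam→water at 100 °C releases m L_v = 0.00833×2260000 = 18826; condensate cools 100→T: 0.00833×4180×(T − 100) = 34.82(T − 100); original water: 2846.6(T − 22.8); cup: 82.48(T − 22.8)
2963.9 T = 18826 + 3481.9 + 66783 = 89090
T ≈ 30.06 °C, under the boiling point, so the assumption holds.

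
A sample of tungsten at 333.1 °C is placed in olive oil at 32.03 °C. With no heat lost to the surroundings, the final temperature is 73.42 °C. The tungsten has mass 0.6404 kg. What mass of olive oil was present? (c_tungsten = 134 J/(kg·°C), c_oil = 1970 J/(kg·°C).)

Heat gained plus heat lost sum to zero:
0.6404·134·(73.42 − 333.1) + m·1970·(73.42 − 32.03) = 0
81538 m = 22284
m = 22284/81538 ≈ 0.2733 kg

m ≈ 0.273 kg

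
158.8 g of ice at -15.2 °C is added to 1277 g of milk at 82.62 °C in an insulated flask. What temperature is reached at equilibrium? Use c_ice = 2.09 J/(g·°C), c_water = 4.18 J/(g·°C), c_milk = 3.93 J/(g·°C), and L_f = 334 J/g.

T_f ≈ 62.7 °C

Energy balance with sensible and latent terms:
ice -15.2→0 °C: 158.8·2.09·15.2 = 5044.8; melt ice: 158.8·334 = 53039; warm the meltwater: 663.78 T; milk cools: 1277·3.93·(T − 82.62) = 5018.6(T − 82.62)
5682.4 T = 414638 − 58084 = 356554
T ≈ 62.75 °C — above 0 °C, consistent with complete melting.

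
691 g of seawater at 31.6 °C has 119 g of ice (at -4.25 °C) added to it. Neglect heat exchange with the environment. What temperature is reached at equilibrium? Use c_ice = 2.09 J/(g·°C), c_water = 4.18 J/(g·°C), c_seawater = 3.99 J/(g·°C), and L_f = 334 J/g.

T_f ≈ 14.2 °C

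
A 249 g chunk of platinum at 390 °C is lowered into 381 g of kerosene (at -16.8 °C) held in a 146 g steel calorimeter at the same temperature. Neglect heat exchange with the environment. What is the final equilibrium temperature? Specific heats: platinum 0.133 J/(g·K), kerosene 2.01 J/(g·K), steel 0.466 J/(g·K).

T_f ≈ -1.3 °C

Setting the total heat transfer to zero:
249×0.133×(T − 390) + 381×2.01×(T − (-16.8)) + 146×0.466×(T − (-16.8)) = 0
33.12(T − 390) + 765.81(T − (-16.8)) + 68.04(T − (-16.8)) = 0
866.96 T = -1093
T = -1093/866.96 ≈ -1.26 °C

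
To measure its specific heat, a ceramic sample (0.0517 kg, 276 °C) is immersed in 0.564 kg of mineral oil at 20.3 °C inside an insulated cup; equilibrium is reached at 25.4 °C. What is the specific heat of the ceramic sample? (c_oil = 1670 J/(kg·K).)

Energy conservation, ΣQ = 0:
0.0517×c×(25.4 − 276) + 0.564×1670×(25.4 − 20.3) = 0
-12.96 c = -4803.6
c = -4803.6/-12.96 ≈ 370.8 J/(kg·K)

c ≈ 371 J/(kg·K)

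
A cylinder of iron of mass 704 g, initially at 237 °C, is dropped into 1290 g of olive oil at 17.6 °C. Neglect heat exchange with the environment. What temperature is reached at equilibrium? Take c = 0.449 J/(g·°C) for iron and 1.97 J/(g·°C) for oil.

T_f ≈ 41.9 °C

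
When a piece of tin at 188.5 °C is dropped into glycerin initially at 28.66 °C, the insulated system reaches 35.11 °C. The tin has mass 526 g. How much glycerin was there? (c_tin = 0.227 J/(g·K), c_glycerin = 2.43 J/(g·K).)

Energy conservation, ΣQ = 0:
526×0.227×(35.11 − 188.5) + m×2.43×(35.11 − 28.66) = 0
15.67 m = 18315
m = 18315/15.67 ≈ 1169 g

m ≈ 1170 g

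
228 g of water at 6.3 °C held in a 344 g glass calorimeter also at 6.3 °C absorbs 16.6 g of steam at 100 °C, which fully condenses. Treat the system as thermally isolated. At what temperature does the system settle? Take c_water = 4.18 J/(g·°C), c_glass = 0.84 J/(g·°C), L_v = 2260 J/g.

Heat gained plus heat lost sum to zero:
steam→water at 100 °C releases m L_v = 16.6·2260 = 37516; condensed water 100 °C→T: 69.39(T − 100); water warms: 228·4.18·(T − 6.3) = 953.04(T − 6.3); cup: 288.96(T − 6.3)
1311.4 T = 37516 + 6938.8 + 7824.6 = 52279
T ≈ 39.87 °C (< 100 °C, so full condensation is consistent).

T_f ≈ 39.9 °C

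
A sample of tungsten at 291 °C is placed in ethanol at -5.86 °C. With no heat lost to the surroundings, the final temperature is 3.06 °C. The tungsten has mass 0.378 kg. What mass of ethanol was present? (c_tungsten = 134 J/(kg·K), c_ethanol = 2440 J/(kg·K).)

m ≈ 0.67 kg

Heat lost by the tungsten = heat gained by the ethanol:
0.378×134×(291 − 3.06) = m×2440×(3.06 − (-5.86))
21765 m = 14585  ⇒  m ≈ 0.6701 kg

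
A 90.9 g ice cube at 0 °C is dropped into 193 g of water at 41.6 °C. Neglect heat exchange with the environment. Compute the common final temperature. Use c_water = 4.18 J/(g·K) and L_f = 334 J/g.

T_f ≈ 2.7 °C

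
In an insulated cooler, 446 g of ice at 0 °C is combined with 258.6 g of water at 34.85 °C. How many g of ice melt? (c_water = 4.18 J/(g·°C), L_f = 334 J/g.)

m_melted ≈ 113 g

Cooling the water to 0 °C releases 258.6×4.18×34.85 = 37671 J.
To melt every bit of ice: 446×334 = 148964 J.
37671 J < 148964 J, so only part of the ice melts and the system sits at 0 °C.
Mass melted = 37671/334 ≈ 112.8 g.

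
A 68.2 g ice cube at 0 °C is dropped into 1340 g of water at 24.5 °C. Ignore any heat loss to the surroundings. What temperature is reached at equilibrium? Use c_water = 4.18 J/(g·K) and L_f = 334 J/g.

Sum of m c ΔT and latent-heat terms is zero:
melt ice: 68.2×334 = 22779
  warm the meltwater: 285.08 T
  water: 5601.2(T − 24.5)
5886.3 T = 137229 − 22779 = 114451
T ≈ 19.44 °C. Since T > 0 °C, the all-ice-melts assumption holds.

T_f ≈ 19.4 °C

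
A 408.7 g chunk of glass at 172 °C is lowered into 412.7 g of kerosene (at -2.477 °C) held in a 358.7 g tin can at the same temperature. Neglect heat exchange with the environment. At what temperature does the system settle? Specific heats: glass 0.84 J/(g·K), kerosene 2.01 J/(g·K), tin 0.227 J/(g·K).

Let T be the final temperature. ΣQ_i = 0:
408.7*0.84*(T − 172) + 412.7*2.01*(T − (-2.477)) + 358.7*0.227*(T − (-2.477)) = 0
343.31(T − 172) + 829.53(T − (-2.477)) + 81.42(T − (-2.477)) = 0
(343.31 + 829.53 + 81.42) T = 343.31*172 + 829.53*(-2.477) + 81.42*(-2.477)
T = 56793/1254.3 ≈ 45.28 °C

T_f ≈ 45.3 °C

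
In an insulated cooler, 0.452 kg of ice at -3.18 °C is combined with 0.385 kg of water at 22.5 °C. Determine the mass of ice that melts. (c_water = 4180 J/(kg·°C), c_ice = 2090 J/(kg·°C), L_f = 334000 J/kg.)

Water can give up m c ΔT = 0.385·4180·22.5 = 36209 J before reaching 0 °C.
Warming the ice to 0 °C takes 0.452·2090·3.18 = 3004.1 J, leaving 33205 J for melting.
Melting all 0.452 kg of ice would need 0.452·334000 = 150968 J.
That's not enough to melt it all — equilibrium is at 0 °C with ice remaining.
m_melt = 33205 / L_f = 0.09942 kg.

m_melted ≈ 0.0994 kg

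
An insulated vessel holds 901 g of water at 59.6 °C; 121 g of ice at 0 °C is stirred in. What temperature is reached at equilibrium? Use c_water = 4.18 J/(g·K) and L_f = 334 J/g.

Heat gained plus heat lost sum to zero:
latent heat to melt: 121·334 = 40414; warm the meltwater: 505.78 T; water: 3766.2(T − 59.6)
4272 T = 224464 − 40414 = 184050
T ≈ 43.08 °C — above 0 °C, consistent with complete melting.

T_f ≈ 43.1 °C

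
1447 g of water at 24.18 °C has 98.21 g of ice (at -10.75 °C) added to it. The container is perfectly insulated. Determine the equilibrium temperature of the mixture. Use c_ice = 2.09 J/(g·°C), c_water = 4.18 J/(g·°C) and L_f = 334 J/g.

T_f ≈ 17.2 °C

Setting the total heat transfer to zero:
ice -10.75→0 °C: 98.21·2.09·10.75 = 2206.5; latent heat to melt: 98.21·334 = 32802; warm the meltwater: 410.52 T; water cools: 1447·4.18·(T − 24.18) = 6048.5(T − 24.18)
6459 T = 146252 − 35009 = 111243
T ≈ 17.22 °C. Since T > 0 °C, the all-ice-melts assumption holds.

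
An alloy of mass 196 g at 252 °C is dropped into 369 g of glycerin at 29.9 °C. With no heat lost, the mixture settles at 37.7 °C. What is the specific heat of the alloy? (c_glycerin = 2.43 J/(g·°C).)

c ≈ 0.167 J/(g·°C)

Heat gained plus heat lost sum to zero:
196×c×(37.7 − 252) + 369×2.43×(37.7 − 29.9) = 0
-42003 c = -6994
c = -6994/-42003 ≈ 0.1665 J/(g·°C)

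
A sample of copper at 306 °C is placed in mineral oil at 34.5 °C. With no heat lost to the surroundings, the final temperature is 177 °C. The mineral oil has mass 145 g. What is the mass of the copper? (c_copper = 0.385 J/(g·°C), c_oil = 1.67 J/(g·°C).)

m ≈ 695 g

Heat lost by the copper = heat gained by the oil:
m·0.385·(306 − 177) = 145·1.67·(177 − 34.5)
49.66 m = 34506  ⇒  m ≈ 694.8 g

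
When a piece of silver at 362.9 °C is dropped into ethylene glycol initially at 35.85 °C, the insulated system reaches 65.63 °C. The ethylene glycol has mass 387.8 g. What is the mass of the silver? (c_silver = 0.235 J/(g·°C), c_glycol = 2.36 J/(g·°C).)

|Q_silver| = |Q_glycol|:
m·0.235·(362.9 − 65.63) = 387.8·2.36·(65.63 − 35.85)
69.86 m = 27255  ⇒  m ≈ 390.1 g

m ≈ 390 g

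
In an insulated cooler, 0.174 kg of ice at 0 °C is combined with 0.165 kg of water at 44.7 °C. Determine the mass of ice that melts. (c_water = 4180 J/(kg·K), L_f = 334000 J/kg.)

Cooling the water to 0 °C releases 0.165·4180·44.7 = 30830 J.
To melt every bit of ice: 0.174·334000 = 58116 J.
30830 J < 58116 J, so only part of the ice melts and the system sits at 0 °C.
Mass melted = 30830/334000 ≈ 0.0923 kg.

m_melted ≈ 0.0923 kg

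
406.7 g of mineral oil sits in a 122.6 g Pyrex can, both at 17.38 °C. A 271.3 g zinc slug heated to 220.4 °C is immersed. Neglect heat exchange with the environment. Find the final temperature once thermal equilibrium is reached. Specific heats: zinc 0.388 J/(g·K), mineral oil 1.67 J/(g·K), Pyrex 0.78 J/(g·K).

Let T be the final temperature. ΣQ_i = 0:
271.3×0.388×(T − 220.4) + 406.7×1.67×(T − 17.38) + 122.6×0.78×(T − 17.38) = 0
105.26(T − 220.4) + 679.19(T − 17.38) + 95.63(T − 17.38) = 0
(105.26 + 679.19 + 95.63) T = 105.26×220.4 + 679.19×17.38 + 95.63×17.38
T = 36667/880.08 ≈ 41.66 °C

T_f ≈ 41.7 °C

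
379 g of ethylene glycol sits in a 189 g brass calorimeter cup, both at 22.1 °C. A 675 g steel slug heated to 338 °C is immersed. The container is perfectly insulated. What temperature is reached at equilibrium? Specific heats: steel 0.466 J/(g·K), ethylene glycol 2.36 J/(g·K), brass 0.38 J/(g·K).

T_f is the heat-capacity-weighted average of the initial temperatures:
T_f = (314.55×338 + 894.44×22.1 + 71.82×22.1) / (314.55 + 894.44 + 71.82)
    = 127672 / 1280.8 ≈ 99.68 °C

T_f ≈ 99.7 °C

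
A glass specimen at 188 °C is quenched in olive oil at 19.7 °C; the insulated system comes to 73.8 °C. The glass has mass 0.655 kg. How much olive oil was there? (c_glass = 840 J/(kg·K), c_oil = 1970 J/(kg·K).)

|Q_glass| = |Q_oil|:
0.655×840×(188 − 73.8) = m×1970×(73.8 − 19.7)
106577 m = 62833  ⇒  m ≈ 0.5896 kg

m ≈ 0.59 kg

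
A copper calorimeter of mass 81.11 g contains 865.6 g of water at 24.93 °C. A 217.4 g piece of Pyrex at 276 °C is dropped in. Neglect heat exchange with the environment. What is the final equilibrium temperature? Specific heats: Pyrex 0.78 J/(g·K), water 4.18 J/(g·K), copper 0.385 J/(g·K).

T_f ≈ 36.1 °C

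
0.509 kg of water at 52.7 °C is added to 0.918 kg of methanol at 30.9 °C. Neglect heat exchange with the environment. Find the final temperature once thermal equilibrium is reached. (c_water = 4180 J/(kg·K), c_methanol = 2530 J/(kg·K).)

T_f ≈ 41.3 °C

Conservation of energy gives ΣQ = 0:
0.509*4180*(T − 52.7) + 0.918*2530*(T − 30.9) = 0
4450.2 T = 183892
T = 183892/4450.2 ≈ 41.32 °C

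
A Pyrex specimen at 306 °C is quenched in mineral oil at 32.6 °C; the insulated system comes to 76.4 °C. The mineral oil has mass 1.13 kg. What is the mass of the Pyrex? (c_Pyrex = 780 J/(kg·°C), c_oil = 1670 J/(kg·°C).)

m ≈ 0.462 kg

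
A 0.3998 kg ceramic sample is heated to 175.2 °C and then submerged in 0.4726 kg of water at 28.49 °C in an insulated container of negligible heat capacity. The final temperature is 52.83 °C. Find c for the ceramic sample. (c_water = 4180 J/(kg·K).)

c ≈ 983 J/(kg·K)

Heat lost by the ceramic sample = heat gained by the water:
0.3998×c×(175.2 − 52.83) = 0.4726×4180×(52.83 − 28.49)
48.92 c = 48083  ⇒  c ≈ 982.8 J/(kg·K)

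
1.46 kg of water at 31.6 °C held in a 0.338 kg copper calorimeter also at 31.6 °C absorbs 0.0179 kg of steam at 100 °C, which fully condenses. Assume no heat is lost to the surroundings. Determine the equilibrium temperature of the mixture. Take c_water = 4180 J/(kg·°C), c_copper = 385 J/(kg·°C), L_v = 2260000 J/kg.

T_f ≈ 38.8 °C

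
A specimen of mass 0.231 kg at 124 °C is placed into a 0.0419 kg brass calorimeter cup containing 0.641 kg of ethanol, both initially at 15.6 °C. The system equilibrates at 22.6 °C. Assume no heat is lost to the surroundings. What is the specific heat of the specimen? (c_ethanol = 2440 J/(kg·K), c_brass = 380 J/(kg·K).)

c ≈ 472 J/(kg·K)

Let T be the final temperature. ΣQ_i = 0:
0.231×c×(22.6 − 124) + 0.641×2440×(22.6 − 15.6) + 0.0419×380×(22.6 − 15.6) = 0
-23.42 c = -11060
c = -11060/-23.42 ≈ 472.2 J/(kg·K)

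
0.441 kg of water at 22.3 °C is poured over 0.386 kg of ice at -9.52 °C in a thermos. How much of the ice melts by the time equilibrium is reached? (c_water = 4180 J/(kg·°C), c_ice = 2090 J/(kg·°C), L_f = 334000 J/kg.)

Heat available from the water dropping to 0 °C: 0.441·4180·22.3 = 41107 J.
Of that, 0.386·2090·9.52 = 7680.2 J goes to bring the ice to 0 °C, leaving 33427 J.
To melt every bit of ice: 0.386·334000 = 128924 J.
That's not enough to melt it all — equilibrium is at 0 °C with ice remaining.
m_melt = 33427 / L_f = 0.1001 kg.

m_melted ≈ 0.1 kg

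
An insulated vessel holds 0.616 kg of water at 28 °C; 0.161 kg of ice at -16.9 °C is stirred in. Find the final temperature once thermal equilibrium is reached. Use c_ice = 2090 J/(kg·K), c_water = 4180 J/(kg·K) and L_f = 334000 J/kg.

Setting the total heat transfer to zero:
warm ice to 0 °C: 0.161×2090×(0 − (-16.9)) = 5686.7
  fusion: m_ice L_f = 0.161×334000 = 53774
  meltwater 0→T: 0.161×4180×T = 672.98 T
  water cools: 0.616×4180×(T − 28) = 2574.9(T − 28)
3247.9 T = 72097 − 59461 = 12636
T ≈ 3.89 °C (positive, so assuming full melt was valid).

T_f ≈ 3.9 °C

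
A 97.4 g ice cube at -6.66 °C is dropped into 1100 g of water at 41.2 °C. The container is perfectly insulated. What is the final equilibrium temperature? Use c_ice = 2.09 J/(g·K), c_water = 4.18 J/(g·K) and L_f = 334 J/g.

T_f ≈ 31.1 °C

Let T be the final temperature. ΣQ_i = 0:
ice -6.66→0 °C: 97.4·2.09·6.66 = 1355.7; fusion: m_ice L_f = 97.4·334 = 32532; warm the meltwater: 407.13 T; water cools: 1100·4.18·(T − 41.2) = 4598(T − 41.2)
5005.1 T = 189438 − 33887 = 155550
T ≈ 31.08 °C — above 0 °C, consistent with complete melting.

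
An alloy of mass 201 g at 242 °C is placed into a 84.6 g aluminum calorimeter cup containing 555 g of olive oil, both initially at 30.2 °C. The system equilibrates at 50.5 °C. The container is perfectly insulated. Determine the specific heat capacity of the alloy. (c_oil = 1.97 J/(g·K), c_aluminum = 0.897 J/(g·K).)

Let T be the final temperature. ΣQ_i = 0:
201·c·(50.5 − 242) + 555·1.97·(50.5 − 30.2) + 84.6·0.897·(50.5 − 30.2) = 0
-38492 c = -23735
c = -23735/-38492 ≈ 0.6166 J/(g·K)

c ≈ 0.617 J/(g·K)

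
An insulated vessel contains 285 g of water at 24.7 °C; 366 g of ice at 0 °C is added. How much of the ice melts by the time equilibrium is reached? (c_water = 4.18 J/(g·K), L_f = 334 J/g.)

m_melted ≈ 88.1 g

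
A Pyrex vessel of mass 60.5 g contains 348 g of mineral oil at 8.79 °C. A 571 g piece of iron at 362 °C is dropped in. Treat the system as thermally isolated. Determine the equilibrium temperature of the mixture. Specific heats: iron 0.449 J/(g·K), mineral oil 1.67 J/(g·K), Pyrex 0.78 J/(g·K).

T_f ≈ 111.1 °C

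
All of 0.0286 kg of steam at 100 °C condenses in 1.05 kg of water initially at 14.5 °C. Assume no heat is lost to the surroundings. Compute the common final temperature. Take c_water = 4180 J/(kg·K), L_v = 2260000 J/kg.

T_f ≈ 31.1 °C

Energy conservation, ΣQ = 0:
steam→water at 100 °C releases m L_v = 0.0286×2260000 = 64636
  condensed water 100 °C→T: 119.55(T − 100)
  original water: 4389(T − 14.5)
4508.5 T = 64636 + 11955 + 63640 = 140231
T ≈ 31.10 °C (< 100 °C, so full condensation is consistent).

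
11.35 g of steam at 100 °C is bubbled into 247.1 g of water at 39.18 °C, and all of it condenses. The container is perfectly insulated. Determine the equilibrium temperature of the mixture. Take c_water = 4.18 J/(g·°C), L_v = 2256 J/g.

T_f ≈ 65.6 °C

Energy balance with sensible and latent terms:
steam→water at 100 °C releases m L_v = 11.35·2256 = 25606; condensate cools 100→T: 11.35·4.18·(T − 100) = 47.44(T − 100); original water: 1032.9(T − 39.18)
1080.3 T = 25606 + 4744.3 + 40468 = 70818
T ≈ 65.55 °C — below 100 °C, confirming all the steam condensed.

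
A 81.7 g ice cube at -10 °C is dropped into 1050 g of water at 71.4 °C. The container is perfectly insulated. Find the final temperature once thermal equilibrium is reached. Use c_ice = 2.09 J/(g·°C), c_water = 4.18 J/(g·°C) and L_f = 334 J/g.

T_f ≈ 60.1 °C

Let T be the final temperature. ΣQ_i = 0:
warm ice to 0 °C: 81.7·2.09·(0 − (-10)) = 1707.5; latent heat to melt: 81.7·334 = 27288; warm the meltwater: 341.51 T; water: 4389(T − 71.4)
4730.5 T = 313375 − 28995 = 284379
T ≈ 60.12 °C (positive, so assuming full melt was valid).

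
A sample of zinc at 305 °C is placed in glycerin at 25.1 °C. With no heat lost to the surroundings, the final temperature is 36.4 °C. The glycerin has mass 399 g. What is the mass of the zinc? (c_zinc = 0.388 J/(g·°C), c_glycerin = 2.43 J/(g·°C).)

m ≈ 105 g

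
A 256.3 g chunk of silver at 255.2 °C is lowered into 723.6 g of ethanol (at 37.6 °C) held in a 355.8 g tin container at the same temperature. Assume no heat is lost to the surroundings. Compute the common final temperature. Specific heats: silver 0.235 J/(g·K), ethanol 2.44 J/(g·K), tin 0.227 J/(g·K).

T_f = Σ m_i c_i T_i / Σ m_i c_i:
T_f = (60.23×255.2 + 1765.6×37.6 + 80.77×37.6) / (60.23 + 1765.6 + 80.77)
    = 84794 / 1906.6 ≈ 44.47 °C

T_f ≈ 44.5 °C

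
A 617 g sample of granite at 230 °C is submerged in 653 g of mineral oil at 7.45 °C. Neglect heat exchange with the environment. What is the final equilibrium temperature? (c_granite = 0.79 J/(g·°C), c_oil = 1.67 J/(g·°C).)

T_f ≈ 76.2 °C

Setting the total heat transfer to zero:
617*0.79*(T − 230) + 653*1.67*(T − 7.45) = 0
487.43(T − 230) + 1090.5(T − 7.45) = 0
(487.43 + 1090.5) T = 487.43*230 + 1090.5*7.45
T = 120233 / 1577.9 = 76.2 °C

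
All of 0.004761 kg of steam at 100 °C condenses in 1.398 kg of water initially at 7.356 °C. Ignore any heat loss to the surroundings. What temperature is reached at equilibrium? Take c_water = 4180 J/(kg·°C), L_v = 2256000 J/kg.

T_f ≈ 9.5 °C

Setting the total heat transfer to zero:
latent heat released on condensation: 0.004761·2256000 = 10741; condensed water 100 °C→T: 19.9(T − 100); water warms: 1.398·4180·(T − 7.356) = 5843.6(T − 7.356)
5863.5 T = 10741 + 1990.1 + 42986 = 55717
T ≈ 9.50 °C — below 100 °C, confirming all the steam condensed.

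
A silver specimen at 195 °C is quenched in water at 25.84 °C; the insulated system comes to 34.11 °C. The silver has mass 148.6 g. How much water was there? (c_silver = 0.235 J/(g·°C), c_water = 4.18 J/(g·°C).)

m ≈ 163 g

Setting the total heat transfer to zero:
148.6·0.235·(34.11 − 195) + m·4.18·(34.11 − 25.84) = 0
34.57 m = 5618.4
m = 5618.4/34.57 ≈ 162.5 g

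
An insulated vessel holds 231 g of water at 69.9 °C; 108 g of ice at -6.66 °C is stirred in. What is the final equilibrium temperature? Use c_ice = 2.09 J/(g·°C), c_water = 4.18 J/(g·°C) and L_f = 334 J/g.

Net heat exchanged in the isolated system is zero:
ice -6.66→0 °C: 108·2.09·6.66 = 1503.3; melt ice: 108·334 = 36072; warm the meltwater: 451.44 T; water: 965.58(T − 69.9)
1417 T = 67494 − 37575 = 29919
T ≈ 21.11 °C — above 0 °C, consistent with complete melting.

T_f ≈ 21.1 °C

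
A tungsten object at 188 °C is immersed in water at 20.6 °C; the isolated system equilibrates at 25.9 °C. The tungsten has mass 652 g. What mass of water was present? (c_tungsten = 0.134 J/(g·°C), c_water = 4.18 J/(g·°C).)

m ≈ 639 g

Taking heat into each body as positive, Σ m c ΔT = 0:
652×0.134×(25.9 − 188) + m×4.18×(25.9 − 20.6) = 0
22.15 m = 14162
m = 14162/22.15 ≈ 639.3 g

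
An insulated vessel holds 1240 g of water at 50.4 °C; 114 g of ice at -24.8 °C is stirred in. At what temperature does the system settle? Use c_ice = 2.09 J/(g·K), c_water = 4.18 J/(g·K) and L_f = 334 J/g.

Sum of m c ΔT and latent-heat terms is zero:
ice -24.8→0 °C: 114×2.09×24.8 = 5908.8
  latent heat to melt: 114×334 = 38076
  warm the meltwater: 476.52 T
  water cools: 1240×4.18×(T − 50.4) = 5183.2(T − 50.4)
5659.7 T = 261233 − 43985 = 217248
T ≈ 38.39 °C — above 0 °C, consistent with complete melting.

T_f ≈ 38.4 °C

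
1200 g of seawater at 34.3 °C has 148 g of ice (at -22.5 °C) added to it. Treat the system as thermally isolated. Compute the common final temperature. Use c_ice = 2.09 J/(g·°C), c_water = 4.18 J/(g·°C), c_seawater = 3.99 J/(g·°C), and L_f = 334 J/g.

T_f ≈ 19.9 °C

Net heat exchanged in the isolated system is zero:
ice -22.5→0 °C: 148×2.09×22.5 = 6959.7
  fusion: m_ice L_f = 148×334 = 49432
  warm the meltwater: 618.64 T
  seawater cools: 1200×3.99×(T − 34.3) = 4788(T − 34.3)
5406.6 T = 164228 − 56392 = 107837
T ≈ 19.95 °C (positive, so assuming full melt was valid).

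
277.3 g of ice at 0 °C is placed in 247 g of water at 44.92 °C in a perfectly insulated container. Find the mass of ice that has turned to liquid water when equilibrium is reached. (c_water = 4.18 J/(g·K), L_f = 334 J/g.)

Cooling the water to 0 °C releases 247·4.18·44.92 = 46378 J.
Melting all 277.3 g of ice would need 277.3·334 = 92618 J.
That's not enough to melt it all — equilibrium is at 0 °C with ice remaining.
Mass melted = 46378/334 ≈ 138.9 g.

m_melted ≈ 139 g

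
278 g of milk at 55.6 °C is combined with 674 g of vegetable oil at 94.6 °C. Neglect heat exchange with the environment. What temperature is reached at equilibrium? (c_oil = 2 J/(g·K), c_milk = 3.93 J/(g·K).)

T_f ≈ 77.1 °C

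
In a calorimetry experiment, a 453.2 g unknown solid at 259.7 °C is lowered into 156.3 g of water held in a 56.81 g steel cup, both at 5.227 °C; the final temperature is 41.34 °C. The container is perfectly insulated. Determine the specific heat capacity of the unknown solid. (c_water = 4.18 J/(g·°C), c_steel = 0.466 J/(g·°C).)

c ≈ 0.248 J/(g·°C)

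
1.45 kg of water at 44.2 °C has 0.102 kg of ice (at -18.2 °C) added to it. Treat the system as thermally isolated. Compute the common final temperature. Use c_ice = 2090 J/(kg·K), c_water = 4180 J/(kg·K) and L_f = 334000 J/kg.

T_f ≈ 35.4 °C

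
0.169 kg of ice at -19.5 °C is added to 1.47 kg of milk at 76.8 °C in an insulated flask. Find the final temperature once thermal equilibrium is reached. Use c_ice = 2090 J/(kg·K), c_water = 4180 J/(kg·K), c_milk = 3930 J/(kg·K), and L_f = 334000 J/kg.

Let T be the final temperature. ΣQ_i = 0:
ice -19.5→0 °C: 0.169·2090·19.5 = 6887.6
  fusion: m_ice L_f = 0.169·334000 = 56446
  warm the meltwater: 706.42 T
  milk cools: 1.47·3930·(T − 76.8) = 5777.1(T − 76.8)
6483.5 T = 443681 − 63334 = 380348
T ≈ 58.66 °C — above 0 °C, consistent with complete melting.

T_f ≈ 58.7 °C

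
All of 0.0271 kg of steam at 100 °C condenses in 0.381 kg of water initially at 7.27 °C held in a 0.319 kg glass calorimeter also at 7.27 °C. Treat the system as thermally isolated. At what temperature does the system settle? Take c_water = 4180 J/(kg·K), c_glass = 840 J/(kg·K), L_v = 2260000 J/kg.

T_f ≈ 43.6 °C

Energy balance with sensible and latent terms:
condense steam: −0.0271×2260000 = −61246; condensate cools 100→T: 0.0271×4180×(T − 100) = 113.28(T − 100); water warms: 0.381×4180×(T − 7.27) = 1592.6(T − 7.27); glass cup: 0.319×840×(T − 7.27) = 267.96(T − 7.27)
1973.8 T = 61246 + 11328 + 13526 = 86100
T ≈ 43.62 °C, under the boiling point, so the assumption holds.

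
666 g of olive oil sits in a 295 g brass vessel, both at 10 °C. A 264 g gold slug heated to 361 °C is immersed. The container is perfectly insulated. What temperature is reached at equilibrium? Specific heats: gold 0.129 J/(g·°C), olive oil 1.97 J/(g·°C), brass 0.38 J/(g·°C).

T_f ≈ 18.2 °C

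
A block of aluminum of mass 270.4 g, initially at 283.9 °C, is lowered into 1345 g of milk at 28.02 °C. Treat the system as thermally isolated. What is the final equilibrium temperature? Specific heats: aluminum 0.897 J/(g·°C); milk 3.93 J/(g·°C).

T_f ≈ 39.2 °C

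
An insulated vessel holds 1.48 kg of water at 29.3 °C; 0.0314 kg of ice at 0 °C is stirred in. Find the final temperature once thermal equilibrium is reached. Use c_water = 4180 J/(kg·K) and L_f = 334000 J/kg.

T_f ≈ 27.0 °C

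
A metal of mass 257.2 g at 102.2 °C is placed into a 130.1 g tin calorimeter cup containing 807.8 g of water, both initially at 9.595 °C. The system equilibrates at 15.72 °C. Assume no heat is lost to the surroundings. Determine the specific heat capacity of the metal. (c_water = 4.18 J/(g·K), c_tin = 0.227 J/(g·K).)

Taking heat into each body as positive, Σ m c ΔT = 0:
257.2·c·(15.72 − 102.2) + 807.8·4.18·(15.72 − 9.595) + 130.1·0.227·(15.72 − 9.595) = 0
-22243 c = -20863
c = -20863/-22243 ≈ 0.938 J/(g·K)

c ≈ 0.938 J/(g·K)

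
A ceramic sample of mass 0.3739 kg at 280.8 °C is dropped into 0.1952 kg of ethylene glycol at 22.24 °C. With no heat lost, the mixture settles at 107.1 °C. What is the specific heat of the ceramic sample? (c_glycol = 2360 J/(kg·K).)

c ≈ 602 J/(kg·K)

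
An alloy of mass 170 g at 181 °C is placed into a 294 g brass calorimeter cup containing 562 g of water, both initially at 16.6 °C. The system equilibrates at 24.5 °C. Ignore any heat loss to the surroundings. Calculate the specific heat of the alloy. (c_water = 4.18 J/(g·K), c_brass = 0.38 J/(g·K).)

Setting the total heat transfer to zero:
170·c·(24.5 − 181) + 562·4.18·(24.5 − 16.6) + 294·0.38·(24.5 − 16.6) = 0
-26605 c = -19441
c = -19441/-26605 ≈ 0.7307 J/(g·K)

c ≈ 0.731 J/(g·K)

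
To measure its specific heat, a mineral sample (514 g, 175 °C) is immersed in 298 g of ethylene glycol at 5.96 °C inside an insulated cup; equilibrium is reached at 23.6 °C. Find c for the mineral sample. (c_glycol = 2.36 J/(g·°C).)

c ≈ 0.159 J/(g·°C)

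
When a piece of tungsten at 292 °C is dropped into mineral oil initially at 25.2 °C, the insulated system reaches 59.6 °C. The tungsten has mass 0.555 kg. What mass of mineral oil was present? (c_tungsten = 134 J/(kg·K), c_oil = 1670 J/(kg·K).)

m ≈ 0.301 kg

|Q_tungsten| = |Q_oil|:
0.555×134×(292 − 59.6) = m×1670×(59.6 − 25.2)
57448 m = 17284  ⇒  m ≈ 0.3009 kg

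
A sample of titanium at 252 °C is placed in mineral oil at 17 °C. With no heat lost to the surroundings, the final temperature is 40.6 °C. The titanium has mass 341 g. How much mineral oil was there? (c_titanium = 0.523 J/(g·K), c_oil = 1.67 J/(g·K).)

m ≈ 957 g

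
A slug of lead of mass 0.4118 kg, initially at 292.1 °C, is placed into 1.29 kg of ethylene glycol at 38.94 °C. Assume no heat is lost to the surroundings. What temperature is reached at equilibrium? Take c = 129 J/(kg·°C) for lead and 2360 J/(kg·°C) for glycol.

T_f ≈ 43.3 °C

|Q_lead| = |Q_glycol|:
0.4118·129·(292.1 − T) = 1.29·2360·(T − 38.94)
53.12(292.1 − T) = 3044.4(T − 38.94)
3097.5 T = 134066  ⇒  T ≈ 43.28 °C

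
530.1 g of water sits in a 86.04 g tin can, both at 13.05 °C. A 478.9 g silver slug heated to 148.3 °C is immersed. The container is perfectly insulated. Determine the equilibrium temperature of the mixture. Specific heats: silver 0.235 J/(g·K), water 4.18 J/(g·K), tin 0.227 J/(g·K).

T_f ≈ 19.5 °C

Heat gained plus heat lost sum to zero:
478.9·0.235·(T − 148.3) + 530.1·4.18·(T − 13.05) + 86.04·0.227·(T − 13.05) = 0
2347.9 T = 45861
T ≈ 19.53 °C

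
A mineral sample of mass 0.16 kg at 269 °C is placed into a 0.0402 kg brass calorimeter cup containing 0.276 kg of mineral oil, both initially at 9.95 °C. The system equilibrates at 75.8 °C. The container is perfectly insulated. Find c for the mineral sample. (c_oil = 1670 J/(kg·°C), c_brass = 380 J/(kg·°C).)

c ≈ 1010 J/(kg·°C)

Setting the total heat transfer to zero:
0.16·c·(75.8 − 269) + 0.276·1670·(75.8 − 9.95) + 0.0402·380·(75.8 − 9.95) = 0
-30.91 c = -31358
c = -31358/-30.91 ≈ 1014 J/(kg·°C)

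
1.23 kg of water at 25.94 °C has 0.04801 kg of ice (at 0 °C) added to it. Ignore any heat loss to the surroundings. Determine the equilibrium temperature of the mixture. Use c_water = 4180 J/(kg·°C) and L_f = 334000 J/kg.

T_f ≈ 22.0 °C

Net heat exchanged in the isolated system is zero:
fusion: m_ice L_f = 0.04801·334000 = 16035; warm the meltwater: 200.68 T; water: 5141.4(T − 25.94)
5342.1 T = 133368 − 16035 = 117333
T ≈ 21.96 °C (positive, so assuming full melt was valid).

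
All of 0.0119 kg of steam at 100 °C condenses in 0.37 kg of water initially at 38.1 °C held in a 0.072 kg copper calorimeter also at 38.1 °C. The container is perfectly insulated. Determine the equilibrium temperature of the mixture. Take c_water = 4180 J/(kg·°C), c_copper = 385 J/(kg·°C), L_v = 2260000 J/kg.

T_f ≈ 56.6 °C

Taking heat into each body as positive, Σ m c ΔT = 0:
latent heat released on condensation: 0.0119·2260000 = 26894
  condensed water 100 °C→T: 49.74(T − 100)
  water warms: 0.37·4180·(T − 38.1) = 1546.6(T − 38.1)
  cup: 27.72(T − 38.1)
1624.1 T = 26894 + 4974.2 + 59982 = 91850
T ≈ 56.56 °C — below 100 °C, confirming all the steam condensed.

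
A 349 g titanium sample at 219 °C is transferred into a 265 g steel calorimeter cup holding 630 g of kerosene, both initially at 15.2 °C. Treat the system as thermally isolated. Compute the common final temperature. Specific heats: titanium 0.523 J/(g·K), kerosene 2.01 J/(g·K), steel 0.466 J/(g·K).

Setting the total heat transfer to zero:
349×0.523×(T − 219) + 630×2.01×(T − 15.2) + 265×0.466×(T − 15.2) = 0
182.53(T − 219) + 1266.3(T − 15.2) + 123.49(T − 15.2) = 0
1572.3 T = 61098
T = 61098 / 1572.3 = 38.9 °C

T_f ≈ 38.9 °C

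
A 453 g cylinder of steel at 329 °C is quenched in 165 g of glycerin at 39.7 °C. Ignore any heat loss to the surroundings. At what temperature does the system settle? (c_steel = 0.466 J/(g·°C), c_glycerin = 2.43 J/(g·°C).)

T_f ≈ 139.5 °C

Set heat shed by the hot body equal to heat absorbed by the cold body:
453*0.466*(329 − T) = 165*2.43*(T − 39.7)
211.1(329 − T) = 400.95(T − 39.7)
612.05 T = 85369  ⇒  T ≈ 139.48 °C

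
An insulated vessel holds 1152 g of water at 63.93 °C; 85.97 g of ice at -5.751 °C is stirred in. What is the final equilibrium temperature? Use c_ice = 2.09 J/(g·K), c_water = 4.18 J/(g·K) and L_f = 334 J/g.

T_f ≈ 53.7 °C

Taking heat into each body as positive, Σ m c ΔT = 0:
warm ice to 0 °C: 85.97×2.09×(0 − (-5.751)) = 1033.3
  melt ice: 85.97×334 = 28714
  warm the meltwater: 359.35 T
  water cools: 1152×4.18×(T − 63.93) = 4815.4(T − 63.93)
5174.7 T = 307846 − 29747 = 278099
T ≈ 53.74 °C (positive, so assuming full melt was valid).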